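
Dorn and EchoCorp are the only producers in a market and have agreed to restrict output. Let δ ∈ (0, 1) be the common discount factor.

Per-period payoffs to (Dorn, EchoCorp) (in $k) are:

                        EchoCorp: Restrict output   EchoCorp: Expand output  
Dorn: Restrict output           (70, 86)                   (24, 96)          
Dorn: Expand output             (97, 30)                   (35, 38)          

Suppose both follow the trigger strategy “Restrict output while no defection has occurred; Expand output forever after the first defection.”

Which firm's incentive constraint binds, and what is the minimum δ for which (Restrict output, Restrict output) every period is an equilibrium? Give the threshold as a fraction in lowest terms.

Dorn; δ ≥ 27/62

Dorn's threshold: (97−70)/(97−35) = 27/62.
EchoCorp's threshold: (96−86)/(96−38) = 5/29.
27/62 > 5/29, so Dorn binds and δ* = 27/62.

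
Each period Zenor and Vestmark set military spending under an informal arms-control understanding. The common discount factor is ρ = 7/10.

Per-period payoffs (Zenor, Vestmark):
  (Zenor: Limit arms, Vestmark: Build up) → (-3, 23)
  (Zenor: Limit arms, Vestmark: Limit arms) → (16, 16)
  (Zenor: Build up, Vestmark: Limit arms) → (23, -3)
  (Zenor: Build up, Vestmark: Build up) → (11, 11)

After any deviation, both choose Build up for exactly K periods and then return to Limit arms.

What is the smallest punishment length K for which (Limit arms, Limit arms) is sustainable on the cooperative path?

3

IC: ρ(1−ρ^K)/(1−ρ) ≥ (23−16)/(16−11) = 7/5.
With ρ = 7/10: need 1 − ρ^K ≥ 7/5·(1−7/10)/(7/10), i.e. ρ^K ≤ 0.4000.
Since (7/10)^2 = 0.4900 and (7/10)^3 = 0.3430, the smallest such K is 3.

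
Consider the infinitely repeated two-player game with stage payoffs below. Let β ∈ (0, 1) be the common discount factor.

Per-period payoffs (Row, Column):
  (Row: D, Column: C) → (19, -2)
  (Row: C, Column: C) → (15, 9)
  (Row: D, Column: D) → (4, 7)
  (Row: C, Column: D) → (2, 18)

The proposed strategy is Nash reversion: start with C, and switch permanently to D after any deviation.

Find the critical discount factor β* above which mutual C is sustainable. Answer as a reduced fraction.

9/11

Row's threshold: (19−15)/(19−4) = 4/15.
Column's threshold: (18−9)/(18−7) = 9/11.
4/15 < 9/11, so Column binds and β* = 9/11.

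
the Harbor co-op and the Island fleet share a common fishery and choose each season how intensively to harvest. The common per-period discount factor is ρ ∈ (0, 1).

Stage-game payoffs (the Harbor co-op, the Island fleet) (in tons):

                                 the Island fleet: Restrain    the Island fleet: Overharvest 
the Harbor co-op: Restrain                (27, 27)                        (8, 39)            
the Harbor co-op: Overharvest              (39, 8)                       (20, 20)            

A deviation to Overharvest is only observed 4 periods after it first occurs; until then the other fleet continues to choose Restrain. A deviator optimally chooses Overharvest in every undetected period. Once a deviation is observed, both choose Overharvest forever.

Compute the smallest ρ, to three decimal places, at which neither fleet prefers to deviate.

Deviating for the 4 undetected periods gains 39−27 = 12 per period over cooperation, then loses 27−20 = 7 per period forever once punishment starts.
Gain: 12(1 + ρ + … + ρ^3); loss: 7·ρ^4/(1−ρ).
No profitable deviation ⇔ 12(1−ρ^4) ≤ 7·ρ^4, i.e. ρ^4 ≥ 12/(12+7) = 12/19.
Hence ρ ≥ (12/19)^(1/4) ≈ 0.891.

0.891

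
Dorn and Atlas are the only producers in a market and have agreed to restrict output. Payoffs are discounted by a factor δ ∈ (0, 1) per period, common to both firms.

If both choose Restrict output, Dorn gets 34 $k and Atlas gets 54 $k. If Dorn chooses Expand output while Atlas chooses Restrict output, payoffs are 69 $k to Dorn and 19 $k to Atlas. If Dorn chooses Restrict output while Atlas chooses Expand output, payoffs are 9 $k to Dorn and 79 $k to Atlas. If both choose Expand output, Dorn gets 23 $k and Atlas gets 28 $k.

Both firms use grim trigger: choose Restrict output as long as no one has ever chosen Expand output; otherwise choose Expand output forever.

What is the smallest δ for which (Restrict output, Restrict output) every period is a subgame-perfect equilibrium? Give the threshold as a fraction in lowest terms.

Dorn's threshold: (69−34)/(69−23) = 35/46.
Atlas's threshold: (79−54)/(79−28) = 25/51.
35/46 > 25/51, so Dorn binds and δ* = 35/46.

35/46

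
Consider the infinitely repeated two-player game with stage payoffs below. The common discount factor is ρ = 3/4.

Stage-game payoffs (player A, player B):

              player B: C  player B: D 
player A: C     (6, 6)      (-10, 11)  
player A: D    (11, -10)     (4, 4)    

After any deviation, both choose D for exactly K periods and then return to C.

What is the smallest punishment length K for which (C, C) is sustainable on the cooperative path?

No profitable deviation requires (6−4)(ρ+…+ρ^K) ≥ 11−6, i.e. ρ+…+ρ^K ≥ 5/2 ≈ 2.5000.
With ρ = 3/4, the partial sums are K=1: 0.7500, K=2: 1.3125, …, K=5: 2.2881, K=6: 2.4661, K=7: 2.5995.
K = 7 is the first length at which the sum reaches 2.5000.

7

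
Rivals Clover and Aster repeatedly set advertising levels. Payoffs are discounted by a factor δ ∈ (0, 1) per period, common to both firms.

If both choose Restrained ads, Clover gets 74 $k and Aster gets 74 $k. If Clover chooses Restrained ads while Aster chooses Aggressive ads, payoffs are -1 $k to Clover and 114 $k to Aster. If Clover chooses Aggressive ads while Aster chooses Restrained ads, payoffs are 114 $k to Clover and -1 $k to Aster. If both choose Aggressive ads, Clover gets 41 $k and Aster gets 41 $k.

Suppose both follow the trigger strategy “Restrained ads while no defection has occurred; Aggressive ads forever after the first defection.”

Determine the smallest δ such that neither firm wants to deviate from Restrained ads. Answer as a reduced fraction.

40/73

Under grim trigger the critical discount factor is (T−C)/(T−P) with T = 114, C = 74, P = 41.
δ* = (114−74)/(114−41) = 40/73.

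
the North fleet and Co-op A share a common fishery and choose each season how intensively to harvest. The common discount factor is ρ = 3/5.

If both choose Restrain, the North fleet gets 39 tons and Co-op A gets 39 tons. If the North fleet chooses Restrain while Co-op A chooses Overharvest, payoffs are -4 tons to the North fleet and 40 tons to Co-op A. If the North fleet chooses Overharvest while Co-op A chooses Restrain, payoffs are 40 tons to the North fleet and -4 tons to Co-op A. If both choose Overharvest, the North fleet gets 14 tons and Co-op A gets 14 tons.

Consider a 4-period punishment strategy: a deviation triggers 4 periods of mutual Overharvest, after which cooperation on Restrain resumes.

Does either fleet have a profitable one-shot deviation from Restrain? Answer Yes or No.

IC: ρ+…+ρ^4 ≥ (40−39)/(39−14) = 1/25.
At ρ = 3/5: partial sum = 1.3056 ≥ 0.0400. Cooperation sustainable.

No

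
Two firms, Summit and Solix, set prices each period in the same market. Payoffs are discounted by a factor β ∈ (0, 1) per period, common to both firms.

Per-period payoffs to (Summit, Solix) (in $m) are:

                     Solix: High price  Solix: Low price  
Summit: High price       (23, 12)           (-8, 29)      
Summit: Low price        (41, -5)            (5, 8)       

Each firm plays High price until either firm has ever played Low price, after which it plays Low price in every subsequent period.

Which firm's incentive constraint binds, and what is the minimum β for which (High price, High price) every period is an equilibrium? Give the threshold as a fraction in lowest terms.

Solix; β ≥ 17/21

Summit: cooperation gives 23 each period; deviation gives 41 once then 5 forever.
  23/(1−β) ≥ 41 + 5β/(1−β) ⇒ β ≥ 18/36 = 1/2.
Solix: cooperation gives 12 each period; deviation gives 29 once then 8 forever.
  β ≥ 17/21.
Both must hold, so the binding constraint is Solix's: β ≥ 17/21.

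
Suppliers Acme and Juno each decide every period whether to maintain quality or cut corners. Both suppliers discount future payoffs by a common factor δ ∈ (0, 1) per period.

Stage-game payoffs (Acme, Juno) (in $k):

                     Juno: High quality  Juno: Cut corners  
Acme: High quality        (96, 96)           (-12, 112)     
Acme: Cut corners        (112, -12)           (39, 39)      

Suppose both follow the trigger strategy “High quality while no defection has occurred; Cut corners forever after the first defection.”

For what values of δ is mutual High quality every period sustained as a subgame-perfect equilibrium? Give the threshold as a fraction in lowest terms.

Under grim trigger the critical discount factor is (T−C)/(T−P) with T = 112, C = 96, P = 39.
δ* = (112−96)/(112−39) = 16/73.

16/73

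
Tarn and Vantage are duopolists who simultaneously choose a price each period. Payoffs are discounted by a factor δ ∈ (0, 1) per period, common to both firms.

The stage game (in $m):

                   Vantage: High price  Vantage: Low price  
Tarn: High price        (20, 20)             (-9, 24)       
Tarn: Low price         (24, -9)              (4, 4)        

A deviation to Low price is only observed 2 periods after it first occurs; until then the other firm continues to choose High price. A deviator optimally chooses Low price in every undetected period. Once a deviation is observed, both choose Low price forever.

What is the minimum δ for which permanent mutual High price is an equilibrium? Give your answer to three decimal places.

Deviating for the 2 undetected periods gains 24−20 = 4 per period over cooperation, then loses 20−4 = 16 per period forever once punishment starts.
Gain: 4(1 + δ + … + δ^1); loss: 16·δ^2/(1−δ).
No profitable deviation ⇔ 4(1−δ^2) ≤ 16·δ^2, i.e. δ^2 ≥ 4/(4+16) = 1/5.
Hence δ ≥ (1/5)^(1/2) ≈ 0.447.

0.447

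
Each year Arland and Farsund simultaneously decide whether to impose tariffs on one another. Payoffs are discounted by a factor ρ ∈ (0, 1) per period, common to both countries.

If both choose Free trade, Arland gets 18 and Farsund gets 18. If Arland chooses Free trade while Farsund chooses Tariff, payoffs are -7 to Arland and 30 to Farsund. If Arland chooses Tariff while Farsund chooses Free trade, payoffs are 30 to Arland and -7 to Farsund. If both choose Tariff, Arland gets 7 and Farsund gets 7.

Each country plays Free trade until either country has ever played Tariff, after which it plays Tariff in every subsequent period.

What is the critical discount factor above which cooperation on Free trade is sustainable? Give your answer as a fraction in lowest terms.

Under grim trigger the critical discount factor is (T−C)/(T−P) with T = 30, C = 18, P = 7.
ρ* = (30−18)/(30−7) = 12/23.

12/23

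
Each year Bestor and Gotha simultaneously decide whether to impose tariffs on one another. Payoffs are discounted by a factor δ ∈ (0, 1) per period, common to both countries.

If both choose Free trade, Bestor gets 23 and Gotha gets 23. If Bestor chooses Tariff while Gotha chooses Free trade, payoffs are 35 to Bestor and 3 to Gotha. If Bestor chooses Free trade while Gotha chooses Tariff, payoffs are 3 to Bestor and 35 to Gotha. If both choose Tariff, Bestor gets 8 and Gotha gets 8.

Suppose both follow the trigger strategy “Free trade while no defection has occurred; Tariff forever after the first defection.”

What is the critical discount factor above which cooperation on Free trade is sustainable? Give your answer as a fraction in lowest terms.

23/(1−δ) ≥ 35 + 8δ/(1−δ)
23 ≥ 35 − 27δ
δ ≥ 12/27 = 4/9.

4/9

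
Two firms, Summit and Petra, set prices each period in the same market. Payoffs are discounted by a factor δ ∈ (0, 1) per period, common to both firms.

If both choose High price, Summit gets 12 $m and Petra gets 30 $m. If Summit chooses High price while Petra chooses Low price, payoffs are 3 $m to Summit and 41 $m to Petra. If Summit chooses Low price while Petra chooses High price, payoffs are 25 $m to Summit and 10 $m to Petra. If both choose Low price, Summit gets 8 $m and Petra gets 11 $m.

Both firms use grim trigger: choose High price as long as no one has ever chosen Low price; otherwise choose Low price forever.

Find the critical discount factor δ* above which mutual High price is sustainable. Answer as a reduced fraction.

13/17

Summit: cooperation gives 12 each period; deviation gives 25 once then 8 forever.
  12/(1−δ) ≥ 25 + 8δ/(1−δ) ⇒ δ ≥ 13/17.
Petra: cooperation gives 30 each period; deviation gives 41 once then 11 forever.
  δ ≥ 11/30.
Both must hold, so the binding constraint is Summit's: δ ≥ 13/17.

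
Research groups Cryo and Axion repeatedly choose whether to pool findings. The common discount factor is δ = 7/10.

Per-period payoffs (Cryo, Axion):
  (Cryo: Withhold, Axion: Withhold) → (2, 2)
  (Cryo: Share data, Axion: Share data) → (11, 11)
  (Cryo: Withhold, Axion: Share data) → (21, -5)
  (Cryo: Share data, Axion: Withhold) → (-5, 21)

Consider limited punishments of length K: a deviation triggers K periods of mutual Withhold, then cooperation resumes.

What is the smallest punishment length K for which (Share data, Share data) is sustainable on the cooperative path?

2

Need Σ_{k=1}^{K} δ^k ≥ (21−11)/(11−2) = 1.1111 at δ = 7/10.
At K = 1 the sum is 0.7000 < 1.1111; at K = 2 it is 1.1900 ≥ 1.1111.
So the minimum punishment length is K = 2.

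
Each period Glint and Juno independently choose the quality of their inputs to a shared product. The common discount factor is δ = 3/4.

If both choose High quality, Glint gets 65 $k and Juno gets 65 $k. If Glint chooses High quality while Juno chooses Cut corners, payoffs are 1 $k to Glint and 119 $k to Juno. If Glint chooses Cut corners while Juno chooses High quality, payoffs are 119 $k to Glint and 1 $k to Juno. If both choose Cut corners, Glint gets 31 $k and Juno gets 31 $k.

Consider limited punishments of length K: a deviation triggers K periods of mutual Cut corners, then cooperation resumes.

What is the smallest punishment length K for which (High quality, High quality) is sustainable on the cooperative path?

3

No profitable deviation requires (65−31)(δ+…+δ^K) ≥ 119−65, i.e. δ+…+δ^K ≥ 27/17 ≈ 1.5882.
With δ = 3/4, the partial sums are K=1: 0.7500, K=2: 1.3125, K=3: 1.7344.
K = 3 is the first length at which the sum reaches 1.5882.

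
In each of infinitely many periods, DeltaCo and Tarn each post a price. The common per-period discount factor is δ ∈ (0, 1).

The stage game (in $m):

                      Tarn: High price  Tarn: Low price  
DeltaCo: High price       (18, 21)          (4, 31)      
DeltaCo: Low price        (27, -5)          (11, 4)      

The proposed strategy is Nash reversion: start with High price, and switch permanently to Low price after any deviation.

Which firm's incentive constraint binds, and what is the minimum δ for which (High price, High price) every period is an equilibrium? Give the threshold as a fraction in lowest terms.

DeltaCo; δ ≥ 9/16

DeltaCo's threshold: (27−18)/(27−11) = 9/16.
Tarn's threshold: (31−21)/(31−4) = 10/27.
9/16 > 10/27, so DeltaCo binds and δ* = 9/16.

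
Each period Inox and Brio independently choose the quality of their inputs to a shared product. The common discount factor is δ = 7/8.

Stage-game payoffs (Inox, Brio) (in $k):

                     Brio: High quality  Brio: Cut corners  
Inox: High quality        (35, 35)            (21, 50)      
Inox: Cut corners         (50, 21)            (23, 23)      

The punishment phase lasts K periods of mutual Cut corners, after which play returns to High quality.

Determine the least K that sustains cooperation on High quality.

No profitable deviation requires (35−23)(δ+…+δ^K) ≥ 50−35, i.e. δ+…+δ^K ≥ 5/4 ≈ 1.2500.
With δ = 7/8, the partial sums are K=1: 0.8750, K=2: 1.6406.
K = 2 is the first length at which the sum reaches 1.2500.

2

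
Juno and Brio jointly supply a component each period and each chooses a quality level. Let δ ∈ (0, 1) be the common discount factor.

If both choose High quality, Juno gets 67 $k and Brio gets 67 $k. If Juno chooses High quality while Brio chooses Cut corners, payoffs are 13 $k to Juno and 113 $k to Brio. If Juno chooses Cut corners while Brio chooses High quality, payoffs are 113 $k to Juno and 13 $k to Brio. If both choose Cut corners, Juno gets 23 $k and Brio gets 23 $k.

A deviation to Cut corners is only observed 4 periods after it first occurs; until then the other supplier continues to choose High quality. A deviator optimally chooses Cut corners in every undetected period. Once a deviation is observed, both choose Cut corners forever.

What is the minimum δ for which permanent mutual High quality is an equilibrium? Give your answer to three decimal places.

0.846

The best deviation is to choose Cut corners for all 4 undetected periods, earning 113 each, then 23 forever once detected.
Deviation value: 113(1−δ^4)/(1−δ) + 23δ^4/(1−δ); cooperation value: 67/(1−δ).
IC: 67 ≥ 113(1−δ^4) + 23δ^4 = 113 − 90δ^4.
So δ^4 ≥ 46/90 = 23/45, giving δ ≥ (23/45)^(1/4) ≈ 0.846.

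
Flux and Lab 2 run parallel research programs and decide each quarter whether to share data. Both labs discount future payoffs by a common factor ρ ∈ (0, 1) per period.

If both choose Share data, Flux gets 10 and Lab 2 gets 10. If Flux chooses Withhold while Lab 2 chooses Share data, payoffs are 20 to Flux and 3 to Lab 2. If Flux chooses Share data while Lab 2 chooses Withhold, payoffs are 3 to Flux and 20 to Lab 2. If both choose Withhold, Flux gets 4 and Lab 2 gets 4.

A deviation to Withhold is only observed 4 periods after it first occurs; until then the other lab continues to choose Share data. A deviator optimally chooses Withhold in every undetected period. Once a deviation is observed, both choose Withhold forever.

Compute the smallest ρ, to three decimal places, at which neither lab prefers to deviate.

0.889

The best deviation is to choose Withhold for all 4 undetected periods, earning 20 each, then 4 forever once detected.
Deviation value: 20(1−ρ^4)/(1−ρ) + 4ρ^4/(1−ρ); cooperation value: 10/(1−ρ).
IC: 10 ≥ 20(1−ρ^4) + 4ρ^4 = 20 − 16ρ^4.
So ρ^4 ≥ 10/16 = 5/8, giving ρ ≥ (5/8)^(1/4) ≈ 0.889.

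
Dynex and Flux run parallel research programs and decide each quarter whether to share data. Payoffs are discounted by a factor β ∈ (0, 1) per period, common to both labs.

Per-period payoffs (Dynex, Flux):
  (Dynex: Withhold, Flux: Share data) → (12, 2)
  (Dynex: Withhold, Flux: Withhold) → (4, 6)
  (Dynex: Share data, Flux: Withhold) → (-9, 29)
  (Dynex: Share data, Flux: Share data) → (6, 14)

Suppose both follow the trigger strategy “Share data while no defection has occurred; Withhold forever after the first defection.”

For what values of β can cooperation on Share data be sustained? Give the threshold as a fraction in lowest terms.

Dynex's threshold: (12−6)/(12−4) = 3/4.
Flux's threshold: (29−14)/(29−6) = 15/23.
3/4 > 15/23, so Dynex binds and β* = 3/4.

3/4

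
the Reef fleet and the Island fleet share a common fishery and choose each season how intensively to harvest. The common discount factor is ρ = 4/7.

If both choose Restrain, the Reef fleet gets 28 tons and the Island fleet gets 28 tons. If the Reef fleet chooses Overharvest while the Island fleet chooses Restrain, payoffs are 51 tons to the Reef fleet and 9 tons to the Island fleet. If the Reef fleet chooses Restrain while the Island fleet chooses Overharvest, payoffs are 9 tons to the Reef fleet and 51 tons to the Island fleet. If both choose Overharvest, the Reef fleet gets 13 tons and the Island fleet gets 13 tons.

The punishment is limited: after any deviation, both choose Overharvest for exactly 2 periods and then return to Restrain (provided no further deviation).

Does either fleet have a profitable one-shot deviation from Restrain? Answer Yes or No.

Yes

IC: ρ+…+ρ^2 ≥ (51−28)/(28−13) = 23/15.
At ρ = 4/7: partial sum = 0.8980 < 1.5333. Cooperation not sustainable.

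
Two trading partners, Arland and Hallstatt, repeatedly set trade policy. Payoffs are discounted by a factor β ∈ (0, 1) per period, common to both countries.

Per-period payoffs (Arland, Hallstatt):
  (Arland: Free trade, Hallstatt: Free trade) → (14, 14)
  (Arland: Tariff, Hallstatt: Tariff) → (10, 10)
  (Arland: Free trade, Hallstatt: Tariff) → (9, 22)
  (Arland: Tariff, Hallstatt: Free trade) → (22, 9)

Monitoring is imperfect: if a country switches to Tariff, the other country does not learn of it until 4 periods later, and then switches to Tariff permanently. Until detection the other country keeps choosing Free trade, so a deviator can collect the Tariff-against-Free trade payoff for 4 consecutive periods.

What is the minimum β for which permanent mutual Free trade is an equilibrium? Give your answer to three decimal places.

A deviator earns 22 for 4 periods, then 10 forever; cooperating earns 14 forever. Multiplying the IC by (1−β):
14 ≥ 22(1−β^4) + 10β^4, so 12·β^4 ≥ 8 and β^4 ≥ 2/3.
β ≥ (2/3)^(1/4) ≈ 0.904.

0.904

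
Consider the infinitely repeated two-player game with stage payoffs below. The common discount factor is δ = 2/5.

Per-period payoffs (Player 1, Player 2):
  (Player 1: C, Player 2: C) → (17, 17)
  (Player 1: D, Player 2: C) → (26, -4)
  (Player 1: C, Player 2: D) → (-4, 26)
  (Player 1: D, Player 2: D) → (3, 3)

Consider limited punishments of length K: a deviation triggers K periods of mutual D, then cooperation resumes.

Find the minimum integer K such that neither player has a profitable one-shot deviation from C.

No profitable deviation requires (17−3)(δ+…+δ^K) ≥ 26−17, i.e. δ+…+δ^K ≥ 9/14 ≈ 0.6429.
With δ = 2/5, the partial sums are K=1: 0.4000, K=2: 0.5600, K=3: 0.6240, K=4: 0.6496.
K = 4 is the first length at which the sum reaches 0.6429.

4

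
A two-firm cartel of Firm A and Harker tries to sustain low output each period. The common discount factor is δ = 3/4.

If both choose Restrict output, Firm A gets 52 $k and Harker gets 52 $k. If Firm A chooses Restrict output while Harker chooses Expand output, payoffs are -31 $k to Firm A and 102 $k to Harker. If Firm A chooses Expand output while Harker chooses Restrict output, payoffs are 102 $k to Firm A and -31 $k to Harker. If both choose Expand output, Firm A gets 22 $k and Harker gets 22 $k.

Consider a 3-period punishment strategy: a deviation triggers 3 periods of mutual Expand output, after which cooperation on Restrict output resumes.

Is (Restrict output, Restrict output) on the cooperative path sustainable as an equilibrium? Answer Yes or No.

IC: δ+…+δ^3 ≥ (102−52)/(52−22) = 5/3.
At δ = 3/4: partial sum = 1.7344 ≥ 1.6667. Cooperation sustainable.

Yes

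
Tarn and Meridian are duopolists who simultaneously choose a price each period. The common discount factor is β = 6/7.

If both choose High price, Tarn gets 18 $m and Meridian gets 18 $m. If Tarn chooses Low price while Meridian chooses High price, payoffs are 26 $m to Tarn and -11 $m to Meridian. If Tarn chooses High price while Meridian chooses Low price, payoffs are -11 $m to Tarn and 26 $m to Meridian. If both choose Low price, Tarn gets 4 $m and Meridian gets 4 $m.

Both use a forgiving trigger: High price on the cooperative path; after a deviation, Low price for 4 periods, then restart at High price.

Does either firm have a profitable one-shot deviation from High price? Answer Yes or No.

No

Comparing payoff streams over the 5 periods until play realigns: cooperate → 18(1+β+…+β^4); deviate → 26 + 4(β+…+β^4).
Cooperation is sustained iff (18−4)(β+…+β^4) ≥ 26−18.
β+…+β^4 = 6/7·(1−(6/7)^4)/(1−6/7) = 2.7613, and (26−18)/(18−4) = 0.5714.
2.7613 ≥ 0.5714, so cooperation is sustainable.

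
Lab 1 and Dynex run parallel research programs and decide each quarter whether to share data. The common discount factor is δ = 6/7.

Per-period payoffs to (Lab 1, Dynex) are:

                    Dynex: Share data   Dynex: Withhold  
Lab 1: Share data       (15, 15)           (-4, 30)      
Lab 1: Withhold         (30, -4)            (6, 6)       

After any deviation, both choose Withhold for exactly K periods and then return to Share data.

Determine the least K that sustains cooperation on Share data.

Need Σ_{k=1}^{K} δ^k ≥ (30−15)/(15−6) = 1.6667 at δ = 6/7.
At K = 2 the sum is 1.5918 < 1.6667; at K = 3 it is 2.2216 ≥ 1.6667.
So the minimum punishment length is K = 3.

3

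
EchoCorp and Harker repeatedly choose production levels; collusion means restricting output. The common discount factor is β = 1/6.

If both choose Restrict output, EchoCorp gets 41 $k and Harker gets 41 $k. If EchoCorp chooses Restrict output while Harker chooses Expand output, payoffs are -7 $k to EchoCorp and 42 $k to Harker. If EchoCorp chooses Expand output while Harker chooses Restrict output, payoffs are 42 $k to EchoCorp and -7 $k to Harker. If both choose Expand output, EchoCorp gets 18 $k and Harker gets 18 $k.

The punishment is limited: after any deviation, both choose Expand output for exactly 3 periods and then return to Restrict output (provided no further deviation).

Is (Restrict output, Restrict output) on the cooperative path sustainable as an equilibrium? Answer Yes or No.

Yes

Comparing payoff streams over the 4 periods until play realigns: cooperate → 41(1+β+…+β^3); deviate → 42 + 18(β+…+β^3).
Cooperation is sustained iff (41−18)(β+…+β^3) ≥ 42−41.
β+…+β^3 = 1/6·(1−(1/6)^3)/(1−1/6) = 0.1991, and (42−41)/(41−18) = 0.0435.
0.1991 ≥ 0.0435, so cooperation is sustainable.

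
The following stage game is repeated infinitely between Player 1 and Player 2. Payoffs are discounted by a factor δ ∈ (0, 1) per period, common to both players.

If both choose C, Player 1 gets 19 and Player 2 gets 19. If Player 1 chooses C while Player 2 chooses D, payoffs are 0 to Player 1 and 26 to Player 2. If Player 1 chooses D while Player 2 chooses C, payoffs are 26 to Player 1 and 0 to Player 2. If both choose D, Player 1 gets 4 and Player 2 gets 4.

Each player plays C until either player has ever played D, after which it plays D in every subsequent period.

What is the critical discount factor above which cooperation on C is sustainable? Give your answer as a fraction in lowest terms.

Under grim trigger the critical discount factor is (T−C)/(T−P) with T = 26, C = 19, P = 4.
δ* = (26−19)/(26−4) = 7/22.

7/22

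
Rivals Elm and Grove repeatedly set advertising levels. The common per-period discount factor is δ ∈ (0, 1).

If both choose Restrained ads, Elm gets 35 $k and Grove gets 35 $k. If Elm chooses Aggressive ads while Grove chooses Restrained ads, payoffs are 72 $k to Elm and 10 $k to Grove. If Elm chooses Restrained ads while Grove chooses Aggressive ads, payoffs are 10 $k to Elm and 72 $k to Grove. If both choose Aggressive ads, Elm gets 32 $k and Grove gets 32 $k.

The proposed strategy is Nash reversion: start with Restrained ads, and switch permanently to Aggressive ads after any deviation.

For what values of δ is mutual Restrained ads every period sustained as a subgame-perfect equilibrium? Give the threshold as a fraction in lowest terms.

35/(1−δ) ≥ 72 + 32δ/(1−δ)
35 ≥ 72 − 40δ
δ ≥ 37/40.

37/40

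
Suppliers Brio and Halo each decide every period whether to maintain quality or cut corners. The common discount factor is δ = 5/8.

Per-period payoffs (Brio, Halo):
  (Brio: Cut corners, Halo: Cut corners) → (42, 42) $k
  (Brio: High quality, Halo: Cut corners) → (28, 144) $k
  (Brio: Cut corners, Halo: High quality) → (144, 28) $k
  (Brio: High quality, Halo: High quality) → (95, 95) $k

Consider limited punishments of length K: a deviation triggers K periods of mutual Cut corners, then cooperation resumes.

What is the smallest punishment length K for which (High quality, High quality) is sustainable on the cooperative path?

IC: δ(1−δ^K)/(1−δ) ≥ (144−95)/(95−42) = 49/53.
With δ = 5/8: need 1 − δ^K ≥ 49/53·(1−5/8)/(5/8), i.e. δ^K ≤ 0.4453.
Since (5/8)^1 = 0.6250 and (5/8)^2 = 0.3906, the smallest such K is 2.

2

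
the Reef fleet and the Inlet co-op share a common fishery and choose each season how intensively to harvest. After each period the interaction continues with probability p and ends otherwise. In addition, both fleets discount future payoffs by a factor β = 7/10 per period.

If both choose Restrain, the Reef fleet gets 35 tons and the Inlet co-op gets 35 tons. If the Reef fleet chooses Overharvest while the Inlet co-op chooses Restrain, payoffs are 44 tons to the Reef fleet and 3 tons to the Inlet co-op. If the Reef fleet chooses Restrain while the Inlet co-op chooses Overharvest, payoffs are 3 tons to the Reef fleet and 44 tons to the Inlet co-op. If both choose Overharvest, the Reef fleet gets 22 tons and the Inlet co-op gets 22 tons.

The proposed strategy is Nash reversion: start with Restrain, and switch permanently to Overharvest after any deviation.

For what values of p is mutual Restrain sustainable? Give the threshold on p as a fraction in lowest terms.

Expected continuation weight on next period's payoff is β·p = 7/10·p, which plays the role of the discount factor.
Cooperation requires 7/10·p ≥ (44−35)/(44−22) = 9/22, hence p ≥ 45/77.

45/77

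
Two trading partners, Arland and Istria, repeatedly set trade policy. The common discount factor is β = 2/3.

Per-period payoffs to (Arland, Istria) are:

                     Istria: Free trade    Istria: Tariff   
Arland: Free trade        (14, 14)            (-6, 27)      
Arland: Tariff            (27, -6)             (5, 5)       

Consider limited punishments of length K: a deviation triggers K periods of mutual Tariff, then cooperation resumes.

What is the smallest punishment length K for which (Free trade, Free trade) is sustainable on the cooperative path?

4

Need Σ_{k=1}^{K} β^k ≥ (27−14)/(14−5) = 1.4444 at β = 2/3.
At K = 3 the sum is 1.4074 < 1.4444; at K = 4 it is 1.6049 ≥ 1.4444.
So the minimum punishment length is K = 4.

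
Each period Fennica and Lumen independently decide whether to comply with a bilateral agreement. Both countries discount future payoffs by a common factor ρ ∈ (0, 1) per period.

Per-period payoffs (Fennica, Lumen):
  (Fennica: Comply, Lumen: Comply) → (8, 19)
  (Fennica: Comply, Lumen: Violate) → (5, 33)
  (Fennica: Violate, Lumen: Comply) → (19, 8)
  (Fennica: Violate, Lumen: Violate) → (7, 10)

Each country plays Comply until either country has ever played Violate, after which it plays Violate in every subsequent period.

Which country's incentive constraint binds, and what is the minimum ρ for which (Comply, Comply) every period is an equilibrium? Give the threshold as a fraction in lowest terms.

Fennica; ρ ≥ 11/12

Fennica: cooperation gives 8 each period; deviation gives 19 once then 7 forever.
  8/(1−ρ) ≥ 19 + 7ρ/(1−ρ) ⇒ ρ ≥ 11/12.
Lumen: cooperation gives 19 each period; deviation gives 33 once then 10 forever.
  ρ ≥ 14/23.
Both must hold, so the binding constraint is Fennica's: ρ ≥ 11/12.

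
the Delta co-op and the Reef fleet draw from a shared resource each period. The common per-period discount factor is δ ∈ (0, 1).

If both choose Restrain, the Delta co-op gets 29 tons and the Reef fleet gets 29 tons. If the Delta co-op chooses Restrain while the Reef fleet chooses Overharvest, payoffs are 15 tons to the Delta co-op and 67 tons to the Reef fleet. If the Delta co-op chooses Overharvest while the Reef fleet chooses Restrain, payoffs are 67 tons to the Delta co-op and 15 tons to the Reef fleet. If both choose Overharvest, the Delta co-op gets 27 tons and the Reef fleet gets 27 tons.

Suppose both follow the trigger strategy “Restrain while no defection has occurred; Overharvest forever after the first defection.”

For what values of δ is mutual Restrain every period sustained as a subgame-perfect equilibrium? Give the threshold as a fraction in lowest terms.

19/20

Cooperation forever yields 29 each period: 29/(1−δ).
Deviating yields 67 once, then 27 forever: 67 + 27δ/(1−δ).
No profitable deviation requires 29/(1−δ) ≥ 67 + 27δ/(1−δ).
Multiplying by (1−δ): 29 ≥ 67(1−δ) + 27δ = 67 − 40δ.
So 40δ ≥ 38, i.e. δ ≥ 38/40 = 19/20.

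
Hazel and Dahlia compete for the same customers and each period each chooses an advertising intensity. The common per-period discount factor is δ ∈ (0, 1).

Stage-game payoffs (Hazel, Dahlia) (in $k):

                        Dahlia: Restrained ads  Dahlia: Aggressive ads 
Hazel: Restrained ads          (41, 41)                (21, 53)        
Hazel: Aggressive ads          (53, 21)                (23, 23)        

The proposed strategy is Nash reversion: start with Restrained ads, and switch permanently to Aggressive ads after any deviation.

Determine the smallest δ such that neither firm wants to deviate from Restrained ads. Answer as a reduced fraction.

Under grim trigger the critical discount factor is (T−C)/(T−P) with T = 53, C = 41, P = 23.
δ* = (53−41)/(53−23) = 12/30 = 2/5.

2/5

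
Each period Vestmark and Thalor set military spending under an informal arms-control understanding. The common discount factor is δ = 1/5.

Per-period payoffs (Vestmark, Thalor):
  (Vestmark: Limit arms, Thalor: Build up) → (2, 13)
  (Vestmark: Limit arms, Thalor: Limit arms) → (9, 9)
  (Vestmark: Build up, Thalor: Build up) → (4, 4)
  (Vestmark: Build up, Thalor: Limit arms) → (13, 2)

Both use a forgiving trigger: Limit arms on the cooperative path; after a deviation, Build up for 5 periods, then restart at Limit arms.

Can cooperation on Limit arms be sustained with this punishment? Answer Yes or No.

Comparing payoff streams over the 6 periods until play realigns: cooperate → 9(1+δ+…+δ^5); deviate → 13 + 4(δ+…+δ^5).
Cooperation is sustained iff (9−4)(δ+…+δ^5) ≥ 13−9.
δ+…+δ^5 = 1/5·(1−(1/5)^5)/(1−1/5) = 0.2499, and (13−9)/(9−4) = 0.8000.
0.2499 < 0.8000, so cooperation is not sustainable.

No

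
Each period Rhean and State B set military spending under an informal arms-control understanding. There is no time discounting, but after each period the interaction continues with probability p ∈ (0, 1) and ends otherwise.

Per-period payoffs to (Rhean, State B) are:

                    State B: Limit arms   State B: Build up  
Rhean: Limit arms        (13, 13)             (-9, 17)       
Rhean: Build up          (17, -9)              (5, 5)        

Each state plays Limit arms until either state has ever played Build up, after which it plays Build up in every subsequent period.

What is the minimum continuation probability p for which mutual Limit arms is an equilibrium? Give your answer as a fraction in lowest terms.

1/3

Expected cooperation value is 13 + p·13 + p²·13 + … = 13/(1−p); deviation gives 17 + p·5/(1−p).
13 ≥ 17(1−p) + 5p ⇒ 12p ≥ 4 ⇒ p ≥ 4/12 = 1/3.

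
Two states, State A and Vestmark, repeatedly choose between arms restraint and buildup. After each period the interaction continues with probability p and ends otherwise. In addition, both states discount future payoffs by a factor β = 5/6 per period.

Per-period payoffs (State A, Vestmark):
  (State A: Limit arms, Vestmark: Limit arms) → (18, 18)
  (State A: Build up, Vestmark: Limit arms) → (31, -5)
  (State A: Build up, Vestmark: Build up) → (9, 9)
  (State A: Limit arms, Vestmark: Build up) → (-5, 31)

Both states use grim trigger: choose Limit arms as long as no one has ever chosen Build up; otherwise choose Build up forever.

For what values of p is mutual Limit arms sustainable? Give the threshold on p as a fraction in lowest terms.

With continuation probability p and discount β, the effective per-period discount factor is βp.
Grim-trigger IC: βp ≥ (31−18)/(31−9) = 13/22.
So p ≥ (13/22)/(5/6) = 39/55.

39/55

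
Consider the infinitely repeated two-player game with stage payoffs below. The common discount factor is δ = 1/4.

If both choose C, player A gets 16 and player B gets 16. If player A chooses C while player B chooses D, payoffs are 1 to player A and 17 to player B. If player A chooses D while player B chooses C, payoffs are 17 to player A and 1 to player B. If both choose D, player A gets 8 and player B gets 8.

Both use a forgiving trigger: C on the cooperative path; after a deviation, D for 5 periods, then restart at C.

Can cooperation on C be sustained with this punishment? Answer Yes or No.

A one-shot deviation gives 17 now, then 8 for 5 periods, then back to 16.
Gain from deviating: (17−16) today; loss: (16−8) in each of the next 5 periods.
No-deviation condition: (16−8)(δ+…+δ^5) ≥ 17−16, i.e. δ+…+δ^5 ≥ 1/8.
At δ = 1/4: δ+…+δ^5 = 0.3330 ≥ 0.1250.
So cooperation is sustainable.

Yes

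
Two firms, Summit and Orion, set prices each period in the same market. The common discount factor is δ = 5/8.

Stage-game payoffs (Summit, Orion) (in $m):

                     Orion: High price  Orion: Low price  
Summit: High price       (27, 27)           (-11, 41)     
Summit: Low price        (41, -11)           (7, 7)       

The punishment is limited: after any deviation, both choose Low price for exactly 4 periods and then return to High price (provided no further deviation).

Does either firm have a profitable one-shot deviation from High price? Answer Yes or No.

Comparing payoff streams over the 5 periods until play realigns: cooperate → 27(1+δ+…+δ^4); deviate → 41 + 7(δ+…+δ^4).
Cooperation is sustained iff (27−7)(δ+…+δ^4) ≥ 41−27.
δ+…+δ^4 = 5/8·(1−(5/8)^4)/(1−5/8) = 1.4124, and (41−27)/(27−7) = 0.7000.
1.4124 ≥ 0.7000, so cooperation is sustainable.

No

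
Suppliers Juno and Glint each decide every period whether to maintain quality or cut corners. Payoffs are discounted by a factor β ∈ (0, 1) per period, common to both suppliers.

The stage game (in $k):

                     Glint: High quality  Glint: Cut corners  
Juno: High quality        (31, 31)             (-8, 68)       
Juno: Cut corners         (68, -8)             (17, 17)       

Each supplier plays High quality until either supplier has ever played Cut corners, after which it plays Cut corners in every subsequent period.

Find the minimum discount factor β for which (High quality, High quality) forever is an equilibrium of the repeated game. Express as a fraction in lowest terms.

Cooperation forever yields 31 each period: 31/(1−β).
Deviating yields 68 once, then 17 forever: 68 + 17β/(1−β).
No profitable deviation requires 31/(1−β) ≥ 68 + 17β/(1−β).
Multiplying by (1−β): 31 ≥ 68(1−β) + 17β = 68 − 51β.
So 51β ≥ 37, i.e. β ≥ 37/51.

37/51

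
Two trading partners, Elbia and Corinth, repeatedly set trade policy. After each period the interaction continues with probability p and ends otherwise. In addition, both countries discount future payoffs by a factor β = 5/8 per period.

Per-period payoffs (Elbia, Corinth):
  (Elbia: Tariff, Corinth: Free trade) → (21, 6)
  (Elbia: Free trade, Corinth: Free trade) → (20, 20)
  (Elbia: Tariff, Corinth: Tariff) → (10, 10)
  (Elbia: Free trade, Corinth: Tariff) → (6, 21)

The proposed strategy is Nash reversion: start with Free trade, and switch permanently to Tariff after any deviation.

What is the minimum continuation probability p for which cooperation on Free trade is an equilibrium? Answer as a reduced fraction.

8/55

With continuation probability p and discount β, the effective per-period discount factor is βp.
Grim-trigger IC: βp ≥ (21−20)/(21−10) = 1/11.
So p ≥ (1/11)/(5/8) = 8/55.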